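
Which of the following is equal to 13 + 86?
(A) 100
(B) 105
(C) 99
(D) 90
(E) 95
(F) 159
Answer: C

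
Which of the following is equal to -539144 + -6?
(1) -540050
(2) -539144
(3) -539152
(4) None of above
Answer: 4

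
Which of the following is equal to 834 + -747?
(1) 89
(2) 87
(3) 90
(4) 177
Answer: 2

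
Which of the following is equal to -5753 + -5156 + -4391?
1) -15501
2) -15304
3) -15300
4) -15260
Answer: 3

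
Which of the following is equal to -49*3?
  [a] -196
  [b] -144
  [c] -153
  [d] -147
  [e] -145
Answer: d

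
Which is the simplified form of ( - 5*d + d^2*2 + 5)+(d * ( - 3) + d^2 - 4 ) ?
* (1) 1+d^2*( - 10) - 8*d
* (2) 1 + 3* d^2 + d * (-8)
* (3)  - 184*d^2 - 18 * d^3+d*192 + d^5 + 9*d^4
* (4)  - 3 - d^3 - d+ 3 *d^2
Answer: 2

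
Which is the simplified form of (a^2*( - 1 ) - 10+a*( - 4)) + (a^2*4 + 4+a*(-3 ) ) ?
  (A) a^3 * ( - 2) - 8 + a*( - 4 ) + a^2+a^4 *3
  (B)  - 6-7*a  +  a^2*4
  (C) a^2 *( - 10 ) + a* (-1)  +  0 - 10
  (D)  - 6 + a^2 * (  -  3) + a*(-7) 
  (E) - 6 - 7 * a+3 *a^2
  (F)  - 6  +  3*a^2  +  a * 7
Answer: E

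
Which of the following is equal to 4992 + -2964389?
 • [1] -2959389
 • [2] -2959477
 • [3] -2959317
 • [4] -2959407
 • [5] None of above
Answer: 5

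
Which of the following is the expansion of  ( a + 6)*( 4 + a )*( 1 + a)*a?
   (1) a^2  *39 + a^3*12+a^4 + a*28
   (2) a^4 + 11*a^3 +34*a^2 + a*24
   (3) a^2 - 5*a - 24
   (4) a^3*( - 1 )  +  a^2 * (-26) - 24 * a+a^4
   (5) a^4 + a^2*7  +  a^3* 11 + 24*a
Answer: 2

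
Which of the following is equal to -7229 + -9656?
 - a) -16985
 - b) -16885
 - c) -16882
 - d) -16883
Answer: b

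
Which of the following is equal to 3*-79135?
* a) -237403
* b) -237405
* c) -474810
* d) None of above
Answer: b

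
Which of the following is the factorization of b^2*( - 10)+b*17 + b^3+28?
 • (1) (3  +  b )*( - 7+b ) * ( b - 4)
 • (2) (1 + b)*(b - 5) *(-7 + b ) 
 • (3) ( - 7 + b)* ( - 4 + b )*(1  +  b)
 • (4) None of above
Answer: 3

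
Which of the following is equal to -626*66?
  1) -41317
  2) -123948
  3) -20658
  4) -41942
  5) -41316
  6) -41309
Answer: 5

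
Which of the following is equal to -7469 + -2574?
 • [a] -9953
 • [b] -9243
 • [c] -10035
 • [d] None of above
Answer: d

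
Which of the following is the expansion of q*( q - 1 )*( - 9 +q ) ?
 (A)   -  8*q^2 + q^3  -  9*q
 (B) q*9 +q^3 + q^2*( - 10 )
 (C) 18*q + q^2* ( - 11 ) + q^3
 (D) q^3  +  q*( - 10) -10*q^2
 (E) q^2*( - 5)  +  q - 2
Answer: B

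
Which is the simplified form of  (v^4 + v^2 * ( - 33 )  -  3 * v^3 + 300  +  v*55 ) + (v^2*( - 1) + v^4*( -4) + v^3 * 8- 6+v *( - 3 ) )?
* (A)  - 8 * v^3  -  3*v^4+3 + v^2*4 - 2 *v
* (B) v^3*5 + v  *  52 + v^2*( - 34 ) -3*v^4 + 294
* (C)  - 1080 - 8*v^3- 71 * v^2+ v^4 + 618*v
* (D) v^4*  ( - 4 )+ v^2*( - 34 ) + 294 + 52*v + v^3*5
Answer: B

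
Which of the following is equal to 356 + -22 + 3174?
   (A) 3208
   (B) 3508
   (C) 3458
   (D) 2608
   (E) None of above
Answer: B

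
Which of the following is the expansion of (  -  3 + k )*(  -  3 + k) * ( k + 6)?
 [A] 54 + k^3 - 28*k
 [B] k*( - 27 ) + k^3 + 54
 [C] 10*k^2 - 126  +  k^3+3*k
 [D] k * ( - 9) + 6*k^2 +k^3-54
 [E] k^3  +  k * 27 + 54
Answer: B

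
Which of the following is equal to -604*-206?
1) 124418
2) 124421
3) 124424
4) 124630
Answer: 3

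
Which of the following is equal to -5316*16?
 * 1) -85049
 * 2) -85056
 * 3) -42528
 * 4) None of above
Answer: 2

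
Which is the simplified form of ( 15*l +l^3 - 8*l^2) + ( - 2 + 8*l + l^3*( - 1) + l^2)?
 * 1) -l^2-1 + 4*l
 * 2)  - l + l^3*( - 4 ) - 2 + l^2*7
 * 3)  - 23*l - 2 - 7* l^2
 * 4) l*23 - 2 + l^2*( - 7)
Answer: 4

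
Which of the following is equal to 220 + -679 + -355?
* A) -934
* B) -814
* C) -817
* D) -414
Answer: B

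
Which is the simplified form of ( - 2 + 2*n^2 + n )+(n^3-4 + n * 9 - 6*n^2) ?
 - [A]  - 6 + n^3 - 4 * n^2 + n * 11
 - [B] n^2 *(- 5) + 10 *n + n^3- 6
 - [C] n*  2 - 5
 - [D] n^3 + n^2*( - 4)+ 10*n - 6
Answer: D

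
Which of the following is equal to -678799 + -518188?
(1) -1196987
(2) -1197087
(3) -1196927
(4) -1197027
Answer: 1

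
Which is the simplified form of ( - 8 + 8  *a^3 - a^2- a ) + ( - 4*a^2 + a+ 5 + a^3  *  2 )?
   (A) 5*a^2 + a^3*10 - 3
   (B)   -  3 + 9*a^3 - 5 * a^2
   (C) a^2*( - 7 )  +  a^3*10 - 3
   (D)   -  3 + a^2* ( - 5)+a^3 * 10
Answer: D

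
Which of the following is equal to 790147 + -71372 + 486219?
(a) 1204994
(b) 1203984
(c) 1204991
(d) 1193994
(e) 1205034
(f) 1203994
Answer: a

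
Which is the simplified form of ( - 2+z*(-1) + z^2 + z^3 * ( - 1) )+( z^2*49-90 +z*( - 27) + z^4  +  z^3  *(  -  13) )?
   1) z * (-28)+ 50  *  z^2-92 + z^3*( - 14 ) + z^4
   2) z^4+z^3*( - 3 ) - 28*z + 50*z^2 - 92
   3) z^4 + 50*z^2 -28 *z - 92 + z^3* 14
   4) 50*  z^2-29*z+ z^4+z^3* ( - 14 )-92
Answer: 1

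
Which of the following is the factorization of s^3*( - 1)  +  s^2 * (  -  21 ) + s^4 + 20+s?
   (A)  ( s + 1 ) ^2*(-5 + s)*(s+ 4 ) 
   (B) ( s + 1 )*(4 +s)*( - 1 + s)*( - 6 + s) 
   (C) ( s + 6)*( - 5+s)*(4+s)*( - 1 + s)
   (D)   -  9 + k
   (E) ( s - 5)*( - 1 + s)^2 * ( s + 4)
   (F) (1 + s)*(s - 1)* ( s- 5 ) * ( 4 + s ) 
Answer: F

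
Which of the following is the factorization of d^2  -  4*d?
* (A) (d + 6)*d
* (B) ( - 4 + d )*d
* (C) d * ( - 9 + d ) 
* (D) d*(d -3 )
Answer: B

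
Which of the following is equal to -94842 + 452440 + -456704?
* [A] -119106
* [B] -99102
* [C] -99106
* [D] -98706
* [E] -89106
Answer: C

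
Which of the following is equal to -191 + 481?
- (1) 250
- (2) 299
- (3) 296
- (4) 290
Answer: 4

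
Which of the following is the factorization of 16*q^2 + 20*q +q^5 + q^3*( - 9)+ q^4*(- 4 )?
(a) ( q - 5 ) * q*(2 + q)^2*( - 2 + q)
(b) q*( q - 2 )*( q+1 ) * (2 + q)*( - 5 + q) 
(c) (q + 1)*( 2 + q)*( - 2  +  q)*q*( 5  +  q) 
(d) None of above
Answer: b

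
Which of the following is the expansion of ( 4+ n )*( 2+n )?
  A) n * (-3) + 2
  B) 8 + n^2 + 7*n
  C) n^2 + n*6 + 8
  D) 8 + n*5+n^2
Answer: C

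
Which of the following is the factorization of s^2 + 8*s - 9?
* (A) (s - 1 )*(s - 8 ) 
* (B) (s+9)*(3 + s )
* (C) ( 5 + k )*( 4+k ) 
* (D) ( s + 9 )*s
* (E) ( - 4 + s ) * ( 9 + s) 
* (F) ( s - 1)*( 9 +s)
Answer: F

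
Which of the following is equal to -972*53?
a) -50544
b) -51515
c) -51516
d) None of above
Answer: c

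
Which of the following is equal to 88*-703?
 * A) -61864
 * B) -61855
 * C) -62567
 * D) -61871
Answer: A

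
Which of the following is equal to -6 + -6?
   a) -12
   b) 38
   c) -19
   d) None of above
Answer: a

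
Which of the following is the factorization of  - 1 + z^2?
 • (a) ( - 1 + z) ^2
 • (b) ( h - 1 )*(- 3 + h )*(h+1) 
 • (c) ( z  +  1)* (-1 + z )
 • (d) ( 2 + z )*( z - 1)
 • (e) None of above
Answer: c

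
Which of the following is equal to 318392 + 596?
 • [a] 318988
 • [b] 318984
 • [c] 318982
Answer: a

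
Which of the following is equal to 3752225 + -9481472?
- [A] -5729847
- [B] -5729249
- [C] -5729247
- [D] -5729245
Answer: C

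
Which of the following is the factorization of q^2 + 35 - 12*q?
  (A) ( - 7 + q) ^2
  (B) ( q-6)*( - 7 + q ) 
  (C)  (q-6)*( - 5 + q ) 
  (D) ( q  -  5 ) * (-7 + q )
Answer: D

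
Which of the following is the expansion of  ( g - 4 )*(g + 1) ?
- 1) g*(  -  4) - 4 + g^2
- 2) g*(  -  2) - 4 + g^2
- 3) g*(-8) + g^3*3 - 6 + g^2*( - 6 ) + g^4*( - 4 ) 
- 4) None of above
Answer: 4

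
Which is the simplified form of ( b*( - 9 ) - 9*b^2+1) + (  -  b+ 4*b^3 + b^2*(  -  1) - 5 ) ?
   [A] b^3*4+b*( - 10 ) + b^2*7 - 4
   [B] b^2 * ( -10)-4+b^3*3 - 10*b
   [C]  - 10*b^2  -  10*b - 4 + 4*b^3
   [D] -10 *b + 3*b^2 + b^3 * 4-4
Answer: C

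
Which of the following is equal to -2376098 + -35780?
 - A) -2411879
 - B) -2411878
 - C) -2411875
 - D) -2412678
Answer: B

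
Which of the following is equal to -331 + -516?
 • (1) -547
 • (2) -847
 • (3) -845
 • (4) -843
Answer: 2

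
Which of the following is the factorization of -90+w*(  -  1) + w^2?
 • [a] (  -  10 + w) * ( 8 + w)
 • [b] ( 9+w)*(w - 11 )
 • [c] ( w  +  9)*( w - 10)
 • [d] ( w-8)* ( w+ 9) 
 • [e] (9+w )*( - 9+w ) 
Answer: c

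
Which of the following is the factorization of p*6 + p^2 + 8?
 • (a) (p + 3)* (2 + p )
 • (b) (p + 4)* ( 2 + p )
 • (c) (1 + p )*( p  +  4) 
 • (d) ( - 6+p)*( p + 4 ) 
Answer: b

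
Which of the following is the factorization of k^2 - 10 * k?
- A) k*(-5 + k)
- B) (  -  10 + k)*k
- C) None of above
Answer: B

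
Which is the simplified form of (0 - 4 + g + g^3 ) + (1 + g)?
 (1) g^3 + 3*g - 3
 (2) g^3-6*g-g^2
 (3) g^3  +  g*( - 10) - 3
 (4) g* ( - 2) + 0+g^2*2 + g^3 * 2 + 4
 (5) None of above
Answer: 5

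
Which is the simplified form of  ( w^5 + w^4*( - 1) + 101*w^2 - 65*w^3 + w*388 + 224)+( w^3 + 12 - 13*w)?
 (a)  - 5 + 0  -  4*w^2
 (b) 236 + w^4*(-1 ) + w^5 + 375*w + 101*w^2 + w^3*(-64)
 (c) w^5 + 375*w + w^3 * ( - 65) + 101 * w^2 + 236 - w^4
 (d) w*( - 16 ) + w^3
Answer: b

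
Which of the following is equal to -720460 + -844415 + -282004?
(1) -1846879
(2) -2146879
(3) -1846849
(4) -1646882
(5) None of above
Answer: 1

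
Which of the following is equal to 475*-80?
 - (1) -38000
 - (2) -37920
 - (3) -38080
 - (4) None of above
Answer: 1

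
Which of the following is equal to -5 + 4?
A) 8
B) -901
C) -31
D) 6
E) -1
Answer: E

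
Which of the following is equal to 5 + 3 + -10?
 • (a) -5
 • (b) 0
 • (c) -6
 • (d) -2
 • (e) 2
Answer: d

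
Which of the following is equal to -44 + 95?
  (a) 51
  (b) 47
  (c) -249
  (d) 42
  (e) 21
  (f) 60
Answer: a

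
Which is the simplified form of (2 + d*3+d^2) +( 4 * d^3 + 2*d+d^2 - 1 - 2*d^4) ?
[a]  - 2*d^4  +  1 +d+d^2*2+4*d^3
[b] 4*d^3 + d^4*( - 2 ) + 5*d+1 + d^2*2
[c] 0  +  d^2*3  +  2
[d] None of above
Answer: b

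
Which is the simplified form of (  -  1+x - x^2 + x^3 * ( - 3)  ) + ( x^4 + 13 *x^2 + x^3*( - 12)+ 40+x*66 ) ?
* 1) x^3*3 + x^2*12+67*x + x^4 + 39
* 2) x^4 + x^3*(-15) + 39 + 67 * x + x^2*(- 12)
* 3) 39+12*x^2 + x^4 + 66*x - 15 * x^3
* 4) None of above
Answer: 4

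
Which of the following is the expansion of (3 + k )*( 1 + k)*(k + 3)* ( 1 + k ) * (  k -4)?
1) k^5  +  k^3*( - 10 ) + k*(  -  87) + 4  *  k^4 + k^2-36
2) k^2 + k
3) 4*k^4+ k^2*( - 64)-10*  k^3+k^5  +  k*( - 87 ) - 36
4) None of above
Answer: 3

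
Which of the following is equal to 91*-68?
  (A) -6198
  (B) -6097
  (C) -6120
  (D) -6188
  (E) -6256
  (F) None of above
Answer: D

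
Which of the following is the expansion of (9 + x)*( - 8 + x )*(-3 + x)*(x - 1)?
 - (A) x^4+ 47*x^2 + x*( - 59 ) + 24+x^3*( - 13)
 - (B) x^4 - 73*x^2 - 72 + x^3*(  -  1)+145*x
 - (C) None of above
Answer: C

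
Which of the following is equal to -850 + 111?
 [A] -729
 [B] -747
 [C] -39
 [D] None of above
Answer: D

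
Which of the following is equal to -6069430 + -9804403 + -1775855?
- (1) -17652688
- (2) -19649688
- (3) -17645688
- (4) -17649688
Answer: 4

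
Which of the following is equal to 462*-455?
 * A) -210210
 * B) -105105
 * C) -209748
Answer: A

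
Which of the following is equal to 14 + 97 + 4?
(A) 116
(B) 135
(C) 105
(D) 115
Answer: D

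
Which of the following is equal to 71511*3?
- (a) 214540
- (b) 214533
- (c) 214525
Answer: b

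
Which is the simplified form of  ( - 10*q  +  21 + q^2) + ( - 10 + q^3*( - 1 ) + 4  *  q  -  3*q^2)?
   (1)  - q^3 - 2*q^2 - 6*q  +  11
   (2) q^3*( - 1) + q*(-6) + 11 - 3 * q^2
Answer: 1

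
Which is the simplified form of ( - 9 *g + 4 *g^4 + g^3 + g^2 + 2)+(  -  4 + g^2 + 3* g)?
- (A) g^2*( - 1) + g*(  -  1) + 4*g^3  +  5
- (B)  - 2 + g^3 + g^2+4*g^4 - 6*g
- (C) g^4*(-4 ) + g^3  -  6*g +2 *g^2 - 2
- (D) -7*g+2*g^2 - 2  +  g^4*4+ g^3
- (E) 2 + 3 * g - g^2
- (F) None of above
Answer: F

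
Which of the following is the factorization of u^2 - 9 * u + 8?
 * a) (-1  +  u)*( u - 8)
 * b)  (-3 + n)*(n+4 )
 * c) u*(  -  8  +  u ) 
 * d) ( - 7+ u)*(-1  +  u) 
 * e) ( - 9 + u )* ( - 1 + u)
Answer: a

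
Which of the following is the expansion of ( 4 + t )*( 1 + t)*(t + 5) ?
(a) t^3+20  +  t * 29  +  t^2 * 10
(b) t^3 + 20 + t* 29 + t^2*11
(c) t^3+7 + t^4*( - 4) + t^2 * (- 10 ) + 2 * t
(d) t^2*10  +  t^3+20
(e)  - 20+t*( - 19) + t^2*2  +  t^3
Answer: a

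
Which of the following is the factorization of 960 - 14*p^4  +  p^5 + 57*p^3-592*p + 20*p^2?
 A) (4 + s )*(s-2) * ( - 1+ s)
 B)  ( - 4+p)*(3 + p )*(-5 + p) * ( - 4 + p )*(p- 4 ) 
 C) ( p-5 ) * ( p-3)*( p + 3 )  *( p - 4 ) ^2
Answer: B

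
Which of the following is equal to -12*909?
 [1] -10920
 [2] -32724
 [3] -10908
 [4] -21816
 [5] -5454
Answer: 3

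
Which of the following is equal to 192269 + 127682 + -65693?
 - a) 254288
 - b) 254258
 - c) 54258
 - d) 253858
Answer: b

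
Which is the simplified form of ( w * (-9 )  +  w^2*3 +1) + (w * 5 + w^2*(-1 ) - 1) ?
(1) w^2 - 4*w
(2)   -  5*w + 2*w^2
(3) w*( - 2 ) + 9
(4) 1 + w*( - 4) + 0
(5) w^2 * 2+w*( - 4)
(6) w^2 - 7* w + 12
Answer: 5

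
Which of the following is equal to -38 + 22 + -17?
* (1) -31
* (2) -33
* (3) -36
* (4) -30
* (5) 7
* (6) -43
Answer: 2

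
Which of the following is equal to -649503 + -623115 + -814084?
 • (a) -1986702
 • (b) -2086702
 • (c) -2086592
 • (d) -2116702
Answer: b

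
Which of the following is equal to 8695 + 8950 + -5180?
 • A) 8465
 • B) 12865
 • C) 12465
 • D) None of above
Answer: C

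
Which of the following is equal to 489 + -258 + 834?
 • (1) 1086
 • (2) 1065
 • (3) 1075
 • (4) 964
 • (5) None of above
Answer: 2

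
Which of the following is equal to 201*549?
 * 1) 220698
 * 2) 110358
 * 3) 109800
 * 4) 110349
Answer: 4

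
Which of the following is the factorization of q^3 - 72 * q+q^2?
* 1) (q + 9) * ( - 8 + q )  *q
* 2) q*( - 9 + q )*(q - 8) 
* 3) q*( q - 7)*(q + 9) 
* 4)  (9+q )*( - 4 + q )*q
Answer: 1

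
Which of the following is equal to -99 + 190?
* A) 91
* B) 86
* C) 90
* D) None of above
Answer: A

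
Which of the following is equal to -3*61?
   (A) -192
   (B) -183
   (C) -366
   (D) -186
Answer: B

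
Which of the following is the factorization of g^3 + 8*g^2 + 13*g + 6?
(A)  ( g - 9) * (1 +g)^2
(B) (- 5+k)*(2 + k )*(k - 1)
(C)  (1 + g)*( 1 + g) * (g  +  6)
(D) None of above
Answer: C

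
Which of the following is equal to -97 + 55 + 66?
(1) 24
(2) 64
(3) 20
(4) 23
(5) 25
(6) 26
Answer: 1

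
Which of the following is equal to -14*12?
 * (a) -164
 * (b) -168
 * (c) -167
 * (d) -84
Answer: b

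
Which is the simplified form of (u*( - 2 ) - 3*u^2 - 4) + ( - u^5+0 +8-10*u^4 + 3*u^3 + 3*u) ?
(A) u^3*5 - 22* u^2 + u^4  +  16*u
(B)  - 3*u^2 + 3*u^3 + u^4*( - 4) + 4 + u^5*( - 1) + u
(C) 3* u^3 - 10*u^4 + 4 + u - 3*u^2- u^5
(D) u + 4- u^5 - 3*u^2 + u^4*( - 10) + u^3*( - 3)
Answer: C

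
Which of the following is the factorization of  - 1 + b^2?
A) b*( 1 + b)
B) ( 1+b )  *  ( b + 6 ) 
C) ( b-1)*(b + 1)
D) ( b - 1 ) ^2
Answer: C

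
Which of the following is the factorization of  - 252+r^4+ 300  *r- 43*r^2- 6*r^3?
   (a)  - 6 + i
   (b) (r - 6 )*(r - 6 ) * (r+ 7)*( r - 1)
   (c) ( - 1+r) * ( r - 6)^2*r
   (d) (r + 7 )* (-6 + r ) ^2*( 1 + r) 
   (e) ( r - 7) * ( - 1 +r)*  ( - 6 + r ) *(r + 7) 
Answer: b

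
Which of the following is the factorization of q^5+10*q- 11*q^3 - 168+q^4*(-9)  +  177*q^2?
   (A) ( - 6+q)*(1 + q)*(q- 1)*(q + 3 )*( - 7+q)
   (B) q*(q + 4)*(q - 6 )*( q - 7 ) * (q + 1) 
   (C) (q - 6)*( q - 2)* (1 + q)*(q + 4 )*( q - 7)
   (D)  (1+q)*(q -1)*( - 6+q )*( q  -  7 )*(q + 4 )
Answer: D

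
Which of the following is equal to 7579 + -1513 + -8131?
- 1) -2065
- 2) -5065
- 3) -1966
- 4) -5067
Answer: 1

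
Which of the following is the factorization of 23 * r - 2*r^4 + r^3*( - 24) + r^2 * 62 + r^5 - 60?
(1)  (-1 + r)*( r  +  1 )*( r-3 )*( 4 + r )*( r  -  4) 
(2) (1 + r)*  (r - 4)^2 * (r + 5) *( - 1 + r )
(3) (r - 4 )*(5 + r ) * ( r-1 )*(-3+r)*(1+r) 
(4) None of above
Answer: 3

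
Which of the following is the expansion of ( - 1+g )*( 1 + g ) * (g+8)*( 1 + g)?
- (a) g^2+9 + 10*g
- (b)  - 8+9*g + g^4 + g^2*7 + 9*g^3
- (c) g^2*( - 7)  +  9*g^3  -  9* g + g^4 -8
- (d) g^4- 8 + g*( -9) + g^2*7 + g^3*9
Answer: d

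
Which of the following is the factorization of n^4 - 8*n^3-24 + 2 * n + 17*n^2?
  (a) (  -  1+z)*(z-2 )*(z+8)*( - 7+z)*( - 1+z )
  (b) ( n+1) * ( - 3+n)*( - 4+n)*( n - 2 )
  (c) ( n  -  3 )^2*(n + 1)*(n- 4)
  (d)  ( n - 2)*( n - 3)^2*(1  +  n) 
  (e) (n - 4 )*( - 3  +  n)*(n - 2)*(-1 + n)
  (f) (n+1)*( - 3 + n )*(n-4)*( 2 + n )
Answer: b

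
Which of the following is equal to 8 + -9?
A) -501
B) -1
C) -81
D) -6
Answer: B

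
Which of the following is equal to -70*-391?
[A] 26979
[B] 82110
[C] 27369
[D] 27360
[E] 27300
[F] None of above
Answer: F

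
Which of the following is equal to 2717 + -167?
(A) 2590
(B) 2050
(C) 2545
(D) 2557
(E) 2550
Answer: E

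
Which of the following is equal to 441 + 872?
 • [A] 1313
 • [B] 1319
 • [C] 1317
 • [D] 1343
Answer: A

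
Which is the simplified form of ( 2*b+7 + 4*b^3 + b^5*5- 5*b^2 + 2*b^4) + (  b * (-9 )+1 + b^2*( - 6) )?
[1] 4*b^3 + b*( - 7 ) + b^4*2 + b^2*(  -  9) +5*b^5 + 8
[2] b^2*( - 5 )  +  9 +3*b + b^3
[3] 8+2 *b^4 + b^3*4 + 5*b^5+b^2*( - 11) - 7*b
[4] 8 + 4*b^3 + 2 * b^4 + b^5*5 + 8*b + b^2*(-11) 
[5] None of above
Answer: 3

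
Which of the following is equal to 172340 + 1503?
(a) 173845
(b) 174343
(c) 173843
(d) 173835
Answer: c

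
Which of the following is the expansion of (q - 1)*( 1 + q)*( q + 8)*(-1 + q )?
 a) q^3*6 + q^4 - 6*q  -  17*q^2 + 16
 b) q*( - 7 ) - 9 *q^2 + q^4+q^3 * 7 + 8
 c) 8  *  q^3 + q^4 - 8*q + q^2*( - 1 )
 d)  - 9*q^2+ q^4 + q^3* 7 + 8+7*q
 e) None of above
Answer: b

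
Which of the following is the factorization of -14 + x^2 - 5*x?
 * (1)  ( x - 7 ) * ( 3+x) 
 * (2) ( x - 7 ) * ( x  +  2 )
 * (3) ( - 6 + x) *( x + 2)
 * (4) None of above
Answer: 2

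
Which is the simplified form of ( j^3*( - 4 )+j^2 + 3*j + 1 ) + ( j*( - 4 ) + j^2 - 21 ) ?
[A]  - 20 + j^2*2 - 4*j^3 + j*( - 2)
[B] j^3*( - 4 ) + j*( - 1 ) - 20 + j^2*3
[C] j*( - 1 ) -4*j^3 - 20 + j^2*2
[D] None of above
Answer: C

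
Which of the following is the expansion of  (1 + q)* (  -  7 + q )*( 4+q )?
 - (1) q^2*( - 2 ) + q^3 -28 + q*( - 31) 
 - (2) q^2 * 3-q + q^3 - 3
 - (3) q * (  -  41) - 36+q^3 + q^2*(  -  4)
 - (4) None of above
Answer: 1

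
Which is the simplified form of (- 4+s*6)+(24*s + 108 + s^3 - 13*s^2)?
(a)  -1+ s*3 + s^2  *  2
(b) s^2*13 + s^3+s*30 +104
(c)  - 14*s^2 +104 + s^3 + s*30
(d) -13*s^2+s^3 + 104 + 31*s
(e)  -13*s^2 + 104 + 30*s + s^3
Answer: e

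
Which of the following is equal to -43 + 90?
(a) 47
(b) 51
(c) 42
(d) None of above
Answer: a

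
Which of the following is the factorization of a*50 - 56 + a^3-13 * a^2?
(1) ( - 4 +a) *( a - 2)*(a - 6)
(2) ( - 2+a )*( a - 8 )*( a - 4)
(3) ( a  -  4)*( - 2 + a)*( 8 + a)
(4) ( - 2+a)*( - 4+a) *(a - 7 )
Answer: 4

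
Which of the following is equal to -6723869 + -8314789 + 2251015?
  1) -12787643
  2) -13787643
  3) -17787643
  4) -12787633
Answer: 1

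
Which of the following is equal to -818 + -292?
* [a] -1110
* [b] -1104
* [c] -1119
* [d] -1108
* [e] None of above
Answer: a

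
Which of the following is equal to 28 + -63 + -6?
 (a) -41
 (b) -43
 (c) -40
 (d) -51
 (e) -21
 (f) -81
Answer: a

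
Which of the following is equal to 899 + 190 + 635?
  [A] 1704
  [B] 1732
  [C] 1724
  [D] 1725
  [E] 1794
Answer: C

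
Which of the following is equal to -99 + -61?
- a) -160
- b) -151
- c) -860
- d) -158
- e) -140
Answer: a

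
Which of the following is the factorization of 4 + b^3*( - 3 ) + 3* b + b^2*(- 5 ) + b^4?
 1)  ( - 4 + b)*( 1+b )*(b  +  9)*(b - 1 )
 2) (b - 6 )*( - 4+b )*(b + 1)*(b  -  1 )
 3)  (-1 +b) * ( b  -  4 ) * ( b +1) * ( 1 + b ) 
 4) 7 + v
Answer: 3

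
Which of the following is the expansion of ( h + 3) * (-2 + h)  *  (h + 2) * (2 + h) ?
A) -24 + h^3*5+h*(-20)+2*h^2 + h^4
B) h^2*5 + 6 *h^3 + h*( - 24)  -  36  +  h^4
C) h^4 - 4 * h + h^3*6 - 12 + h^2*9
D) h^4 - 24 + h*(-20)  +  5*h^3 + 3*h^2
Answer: A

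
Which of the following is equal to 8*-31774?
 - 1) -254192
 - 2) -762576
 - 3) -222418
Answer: 1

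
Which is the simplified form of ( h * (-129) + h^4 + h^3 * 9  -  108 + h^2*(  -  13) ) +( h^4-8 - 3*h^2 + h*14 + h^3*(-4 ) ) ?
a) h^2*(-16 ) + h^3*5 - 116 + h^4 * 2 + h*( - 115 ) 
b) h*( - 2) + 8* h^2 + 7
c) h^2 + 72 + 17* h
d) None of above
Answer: a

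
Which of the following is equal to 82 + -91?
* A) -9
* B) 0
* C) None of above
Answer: A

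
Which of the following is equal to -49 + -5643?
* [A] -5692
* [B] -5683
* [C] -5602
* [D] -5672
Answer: A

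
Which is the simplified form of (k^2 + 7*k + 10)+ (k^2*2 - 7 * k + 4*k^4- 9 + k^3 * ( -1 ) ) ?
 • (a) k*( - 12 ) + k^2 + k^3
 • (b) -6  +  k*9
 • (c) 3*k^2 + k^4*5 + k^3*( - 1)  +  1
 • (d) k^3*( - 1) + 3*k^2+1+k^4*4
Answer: d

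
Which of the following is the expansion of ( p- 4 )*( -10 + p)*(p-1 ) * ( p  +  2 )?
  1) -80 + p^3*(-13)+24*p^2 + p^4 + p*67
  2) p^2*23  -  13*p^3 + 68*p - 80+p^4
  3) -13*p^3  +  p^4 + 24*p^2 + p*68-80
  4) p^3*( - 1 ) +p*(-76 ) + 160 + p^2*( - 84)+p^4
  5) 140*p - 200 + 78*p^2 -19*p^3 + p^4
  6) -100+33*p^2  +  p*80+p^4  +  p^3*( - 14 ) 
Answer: 3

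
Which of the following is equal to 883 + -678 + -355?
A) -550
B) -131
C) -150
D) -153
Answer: C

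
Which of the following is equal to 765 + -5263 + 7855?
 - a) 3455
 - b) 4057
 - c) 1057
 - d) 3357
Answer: d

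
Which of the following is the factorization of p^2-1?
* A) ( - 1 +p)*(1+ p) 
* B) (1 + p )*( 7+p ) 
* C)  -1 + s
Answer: A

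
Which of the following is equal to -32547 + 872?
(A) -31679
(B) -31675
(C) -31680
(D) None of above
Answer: B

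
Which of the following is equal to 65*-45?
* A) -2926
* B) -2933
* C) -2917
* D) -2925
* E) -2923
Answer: D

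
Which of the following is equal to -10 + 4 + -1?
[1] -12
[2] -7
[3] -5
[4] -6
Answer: 2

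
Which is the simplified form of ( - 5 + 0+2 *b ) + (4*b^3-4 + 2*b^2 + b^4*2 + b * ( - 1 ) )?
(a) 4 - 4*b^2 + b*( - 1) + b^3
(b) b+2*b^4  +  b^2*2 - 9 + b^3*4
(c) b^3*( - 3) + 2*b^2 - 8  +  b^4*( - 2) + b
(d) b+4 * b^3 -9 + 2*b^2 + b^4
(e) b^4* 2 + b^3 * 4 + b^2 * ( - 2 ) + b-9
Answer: b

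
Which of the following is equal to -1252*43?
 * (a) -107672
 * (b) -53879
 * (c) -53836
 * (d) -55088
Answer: c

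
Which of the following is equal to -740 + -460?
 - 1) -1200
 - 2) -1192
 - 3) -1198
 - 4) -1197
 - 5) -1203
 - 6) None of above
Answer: 1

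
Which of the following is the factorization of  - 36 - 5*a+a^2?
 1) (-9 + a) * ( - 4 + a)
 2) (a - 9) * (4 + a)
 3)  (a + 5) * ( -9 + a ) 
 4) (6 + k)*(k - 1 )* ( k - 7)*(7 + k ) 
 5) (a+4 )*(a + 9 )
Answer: 2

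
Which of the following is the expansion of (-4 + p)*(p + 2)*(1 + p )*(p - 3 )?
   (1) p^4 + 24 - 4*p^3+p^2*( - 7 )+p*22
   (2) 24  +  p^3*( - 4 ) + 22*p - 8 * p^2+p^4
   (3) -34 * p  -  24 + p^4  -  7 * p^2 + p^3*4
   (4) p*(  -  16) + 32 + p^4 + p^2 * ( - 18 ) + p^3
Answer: 1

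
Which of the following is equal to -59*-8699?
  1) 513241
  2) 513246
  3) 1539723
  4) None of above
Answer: 1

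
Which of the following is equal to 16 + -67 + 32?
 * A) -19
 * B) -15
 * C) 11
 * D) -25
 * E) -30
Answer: A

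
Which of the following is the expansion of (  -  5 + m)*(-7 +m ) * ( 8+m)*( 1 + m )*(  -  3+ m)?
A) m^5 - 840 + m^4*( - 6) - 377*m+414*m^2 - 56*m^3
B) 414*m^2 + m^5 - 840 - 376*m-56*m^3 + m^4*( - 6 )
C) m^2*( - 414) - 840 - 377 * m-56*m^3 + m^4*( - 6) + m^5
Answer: A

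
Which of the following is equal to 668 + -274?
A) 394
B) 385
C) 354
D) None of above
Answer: A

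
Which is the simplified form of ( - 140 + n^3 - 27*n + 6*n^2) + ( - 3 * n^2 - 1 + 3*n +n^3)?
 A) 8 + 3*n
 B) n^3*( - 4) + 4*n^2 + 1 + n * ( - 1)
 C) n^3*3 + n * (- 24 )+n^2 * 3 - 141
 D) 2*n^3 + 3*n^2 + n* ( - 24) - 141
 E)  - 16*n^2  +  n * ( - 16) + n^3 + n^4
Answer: D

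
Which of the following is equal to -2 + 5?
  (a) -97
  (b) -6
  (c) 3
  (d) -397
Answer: c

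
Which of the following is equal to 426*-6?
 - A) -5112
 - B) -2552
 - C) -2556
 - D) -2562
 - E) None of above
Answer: C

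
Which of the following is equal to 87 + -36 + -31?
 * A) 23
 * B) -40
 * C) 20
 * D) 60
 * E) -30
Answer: C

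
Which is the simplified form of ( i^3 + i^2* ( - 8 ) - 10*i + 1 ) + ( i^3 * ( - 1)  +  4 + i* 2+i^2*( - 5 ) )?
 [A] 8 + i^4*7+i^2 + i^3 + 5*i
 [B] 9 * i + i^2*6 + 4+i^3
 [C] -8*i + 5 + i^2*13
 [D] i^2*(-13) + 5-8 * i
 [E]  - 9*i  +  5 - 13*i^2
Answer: D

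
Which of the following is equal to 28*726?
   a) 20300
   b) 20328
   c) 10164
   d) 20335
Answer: b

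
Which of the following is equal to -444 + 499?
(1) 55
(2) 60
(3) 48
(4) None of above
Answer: 1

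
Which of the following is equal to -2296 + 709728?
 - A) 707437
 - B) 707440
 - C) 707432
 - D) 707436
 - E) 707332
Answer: C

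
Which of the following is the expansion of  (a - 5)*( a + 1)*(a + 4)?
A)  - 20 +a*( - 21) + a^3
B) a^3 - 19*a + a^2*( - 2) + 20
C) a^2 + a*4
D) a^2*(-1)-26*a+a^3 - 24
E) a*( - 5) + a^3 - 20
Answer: A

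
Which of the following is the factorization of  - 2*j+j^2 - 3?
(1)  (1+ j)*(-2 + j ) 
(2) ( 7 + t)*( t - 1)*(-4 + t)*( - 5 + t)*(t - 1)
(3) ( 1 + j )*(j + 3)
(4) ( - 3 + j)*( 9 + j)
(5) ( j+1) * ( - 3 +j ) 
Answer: 5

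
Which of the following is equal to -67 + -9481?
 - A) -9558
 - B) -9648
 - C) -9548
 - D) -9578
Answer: C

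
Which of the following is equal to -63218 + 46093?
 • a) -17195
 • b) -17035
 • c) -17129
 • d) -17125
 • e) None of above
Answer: d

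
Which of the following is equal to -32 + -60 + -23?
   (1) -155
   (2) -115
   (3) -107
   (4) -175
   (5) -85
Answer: 2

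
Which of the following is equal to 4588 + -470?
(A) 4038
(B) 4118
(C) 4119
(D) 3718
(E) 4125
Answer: B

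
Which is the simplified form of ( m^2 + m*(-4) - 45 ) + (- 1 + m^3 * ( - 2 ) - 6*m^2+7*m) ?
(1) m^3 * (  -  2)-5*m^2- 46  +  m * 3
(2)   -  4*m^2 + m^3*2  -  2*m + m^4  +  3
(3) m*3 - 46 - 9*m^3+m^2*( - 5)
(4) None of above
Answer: 1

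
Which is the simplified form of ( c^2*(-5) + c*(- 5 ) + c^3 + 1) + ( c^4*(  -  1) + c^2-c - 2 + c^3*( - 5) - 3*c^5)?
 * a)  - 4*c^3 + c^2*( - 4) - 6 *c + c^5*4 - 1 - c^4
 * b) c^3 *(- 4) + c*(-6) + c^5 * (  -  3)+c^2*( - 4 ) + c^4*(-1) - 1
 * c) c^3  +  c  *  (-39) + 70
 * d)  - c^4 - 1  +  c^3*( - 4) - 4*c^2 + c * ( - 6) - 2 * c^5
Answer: b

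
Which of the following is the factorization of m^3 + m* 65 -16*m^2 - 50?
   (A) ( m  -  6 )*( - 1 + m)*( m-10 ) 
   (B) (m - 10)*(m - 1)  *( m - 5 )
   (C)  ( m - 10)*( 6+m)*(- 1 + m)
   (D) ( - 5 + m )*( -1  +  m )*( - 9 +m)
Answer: B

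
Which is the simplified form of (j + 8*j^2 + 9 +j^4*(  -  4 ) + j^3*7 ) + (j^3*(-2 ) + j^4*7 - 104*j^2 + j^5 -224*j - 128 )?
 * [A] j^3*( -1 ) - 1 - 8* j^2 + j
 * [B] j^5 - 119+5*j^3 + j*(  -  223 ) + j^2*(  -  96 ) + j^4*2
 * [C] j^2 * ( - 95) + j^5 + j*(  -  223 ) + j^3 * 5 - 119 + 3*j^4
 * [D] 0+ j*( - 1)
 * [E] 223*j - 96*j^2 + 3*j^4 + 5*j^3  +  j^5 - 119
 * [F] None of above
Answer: F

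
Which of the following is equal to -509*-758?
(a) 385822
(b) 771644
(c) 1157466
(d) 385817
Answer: a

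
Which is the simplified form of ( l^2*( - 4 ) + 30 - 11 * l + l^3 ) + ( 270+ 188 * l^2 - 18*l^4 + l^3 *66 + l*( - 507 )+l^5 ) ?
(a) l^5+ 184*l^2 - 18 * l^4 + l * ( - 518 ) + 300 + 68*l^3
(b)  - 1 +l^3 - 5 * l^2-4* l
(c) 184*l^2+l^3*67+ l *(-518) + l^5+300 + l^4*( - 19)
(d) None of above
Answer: d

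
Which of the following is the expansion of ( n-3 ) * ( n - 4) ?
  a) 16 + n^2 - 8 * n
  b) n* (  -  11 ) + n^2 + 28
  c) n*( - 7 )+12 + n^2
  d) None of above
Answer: c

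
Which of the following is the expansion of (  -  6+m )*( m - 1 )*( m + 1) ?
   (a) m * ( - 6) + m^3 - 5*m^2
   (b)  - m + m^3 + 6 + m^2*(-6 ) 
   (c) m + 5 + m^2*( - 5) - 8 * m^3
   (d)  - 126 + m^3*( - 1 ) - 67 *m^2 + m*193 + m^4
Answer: b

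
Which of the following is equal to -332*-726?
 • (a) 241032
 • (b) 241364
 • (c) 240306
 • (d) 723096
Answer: a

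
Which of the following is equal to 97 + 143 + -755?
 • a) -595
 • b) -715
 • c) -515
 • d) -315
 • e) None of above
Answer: c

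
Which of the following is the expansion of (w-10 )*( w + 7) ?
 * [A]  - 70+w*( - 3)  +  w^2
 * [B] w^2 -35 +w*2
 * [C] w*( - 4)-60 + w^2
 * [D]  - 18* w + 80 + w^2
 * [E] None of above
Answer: A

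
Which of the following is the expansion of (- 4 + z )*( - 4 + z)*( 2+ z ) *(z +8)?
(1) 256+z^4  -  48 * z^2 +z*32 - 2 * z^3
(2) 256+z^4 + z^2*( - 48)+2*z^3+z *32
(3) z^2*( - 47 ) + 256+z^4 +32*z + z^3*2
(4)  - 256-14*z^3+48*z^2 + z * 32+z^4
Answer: 2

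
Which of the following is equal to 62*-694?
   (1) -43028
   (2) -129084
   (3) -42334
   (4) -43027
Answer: 1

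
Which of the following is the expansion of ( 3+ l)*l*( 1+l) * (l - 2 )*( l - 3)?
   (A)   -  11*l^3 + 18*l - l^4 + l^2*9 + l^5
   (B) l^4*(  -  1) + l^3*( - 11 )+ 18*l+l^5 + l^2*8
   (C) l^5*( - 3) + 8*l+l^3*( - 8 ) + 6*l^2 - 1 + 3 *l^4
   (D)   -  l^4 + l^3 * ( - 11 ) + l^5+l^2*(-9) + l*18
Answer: A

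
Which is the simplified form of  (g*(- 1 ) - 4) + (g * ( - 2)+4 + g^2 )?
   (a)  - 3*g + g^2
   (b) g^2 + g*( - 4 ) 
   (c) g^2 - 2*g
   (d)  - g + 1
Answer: a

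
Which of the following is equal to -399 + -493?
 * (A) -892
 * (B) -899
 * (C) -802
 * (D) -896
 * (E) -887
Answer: A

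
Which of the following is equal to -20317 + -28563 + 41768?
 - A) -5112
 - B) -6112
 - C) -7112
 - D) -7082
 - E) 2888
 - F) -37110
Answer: C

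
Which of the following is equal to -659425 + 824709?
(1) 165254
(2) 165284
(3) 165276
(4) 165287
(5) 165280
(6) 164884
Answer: 2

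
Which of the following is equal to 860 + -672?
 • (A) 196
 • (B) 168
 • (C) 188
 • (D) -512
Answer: C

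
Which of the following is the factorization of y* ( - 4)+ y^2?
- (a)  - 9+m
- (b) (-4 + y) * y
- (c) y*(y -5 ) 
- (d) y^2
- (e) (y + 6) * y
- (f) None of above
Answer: b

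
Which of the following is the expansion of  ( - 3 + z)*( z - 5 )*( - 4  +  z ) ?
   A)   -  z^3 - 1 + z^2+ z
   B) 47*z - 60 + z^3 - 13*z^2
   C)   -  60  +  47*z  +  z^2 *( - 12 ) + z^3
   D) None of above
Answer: C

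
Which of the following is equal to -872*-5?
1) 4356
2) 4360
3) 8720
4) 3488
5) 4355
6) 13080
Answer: 2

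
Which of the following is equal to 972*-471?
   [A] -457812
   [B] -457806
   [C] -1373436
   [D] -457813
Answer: A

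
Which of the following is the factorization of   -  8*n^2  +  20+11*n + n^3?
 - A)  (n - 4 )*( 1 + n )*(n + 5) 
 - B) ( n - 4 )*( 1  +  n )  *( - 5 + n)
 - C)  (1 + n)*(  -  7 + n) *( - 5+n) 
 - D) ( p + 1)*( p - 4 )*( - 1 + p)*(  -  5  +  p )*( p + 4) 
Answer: B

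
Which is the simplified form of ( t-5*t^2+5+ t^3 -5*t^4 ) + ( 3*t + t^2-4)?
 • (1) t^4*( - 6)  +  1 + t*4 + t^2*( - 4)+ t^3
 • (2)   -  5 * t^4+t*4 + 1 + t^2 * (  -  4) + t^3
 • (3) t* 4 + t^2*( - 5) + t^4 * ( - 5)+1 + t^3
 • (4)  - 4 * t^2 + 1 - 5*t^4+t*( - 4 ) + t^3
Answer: 2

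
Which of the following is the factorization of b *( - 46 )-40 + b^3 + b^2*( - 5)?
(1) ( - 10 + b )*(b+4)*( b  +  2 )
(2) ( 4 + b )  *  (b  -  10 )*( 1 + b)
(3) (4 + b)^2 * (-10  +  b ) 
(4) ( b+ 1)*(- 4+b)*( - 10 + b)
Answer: 2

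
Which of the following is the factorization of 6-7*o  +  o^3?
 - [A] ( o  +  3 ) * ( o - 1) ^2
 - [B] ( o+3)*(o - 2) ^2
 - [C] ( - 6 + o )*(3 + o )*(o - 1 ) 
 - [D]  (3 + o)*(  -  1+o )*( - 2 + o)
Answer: D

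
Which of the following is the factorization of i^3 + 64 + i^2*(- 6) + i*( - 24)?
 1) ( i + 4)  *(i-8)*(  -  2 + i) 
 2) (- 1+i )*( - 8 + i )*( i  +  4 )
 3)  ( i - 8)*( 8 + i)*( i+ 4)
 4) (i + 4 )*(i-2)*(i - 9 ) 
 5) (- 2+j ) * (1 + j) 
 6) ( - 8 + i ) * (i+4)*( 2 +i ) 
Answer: 1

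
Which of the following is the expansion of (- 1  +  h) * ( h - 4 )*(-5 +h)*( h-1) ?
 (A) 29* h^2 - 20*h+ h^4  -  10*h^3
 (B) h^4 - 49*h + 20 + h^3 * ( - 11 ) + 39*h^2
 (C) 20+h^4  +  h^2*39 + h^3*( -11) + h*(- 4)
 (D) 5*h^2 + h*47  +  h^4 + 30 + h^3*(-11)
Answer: B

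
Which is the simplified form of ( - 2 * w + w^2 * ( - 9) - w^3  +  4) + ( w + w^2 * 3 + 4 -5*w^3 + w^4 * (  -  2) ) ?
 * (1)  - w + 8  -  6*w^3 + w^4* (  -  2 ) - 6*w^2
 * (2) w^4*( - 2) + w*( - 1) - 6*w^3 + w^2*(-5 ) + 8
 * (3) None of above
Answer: 1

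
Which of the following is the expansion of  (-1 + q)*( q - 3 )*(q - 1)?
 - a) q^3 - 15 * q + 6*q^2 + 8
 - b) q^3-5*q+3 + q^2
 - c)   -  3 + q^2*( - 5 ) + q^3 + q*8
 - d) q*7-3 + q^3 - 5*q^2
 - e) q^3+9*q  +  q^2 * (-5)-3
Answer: d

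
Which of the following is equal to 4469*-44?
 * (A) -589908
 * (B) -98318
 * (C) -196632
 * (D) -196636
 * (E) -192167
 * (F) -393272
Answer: D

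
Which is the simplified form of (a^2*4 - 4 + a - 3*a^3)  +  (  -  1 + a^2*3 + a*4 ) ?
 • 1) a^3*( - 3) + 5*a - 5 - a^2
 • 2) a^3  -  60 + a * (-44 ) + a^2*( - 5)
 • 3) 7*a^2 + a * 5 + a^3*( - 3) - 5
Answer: 3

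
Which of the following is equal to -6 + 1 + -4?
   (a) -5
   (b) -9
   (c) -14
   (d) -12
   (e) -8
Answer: b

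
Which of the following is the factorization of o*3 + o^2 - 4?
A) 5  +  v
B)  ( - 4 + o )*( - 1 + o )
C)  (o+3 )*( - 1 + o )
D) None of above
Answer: D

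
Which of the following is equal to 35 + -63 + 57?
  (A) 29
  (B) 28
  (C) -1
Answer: A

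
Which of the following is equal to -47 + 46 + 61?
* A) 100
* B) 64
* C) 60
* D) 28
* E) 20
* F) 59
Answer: C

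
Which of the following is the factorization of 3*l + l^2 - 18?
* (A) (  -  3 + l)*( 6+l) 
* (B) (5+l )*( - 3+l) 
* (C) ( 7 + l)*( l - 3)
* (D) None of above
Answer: A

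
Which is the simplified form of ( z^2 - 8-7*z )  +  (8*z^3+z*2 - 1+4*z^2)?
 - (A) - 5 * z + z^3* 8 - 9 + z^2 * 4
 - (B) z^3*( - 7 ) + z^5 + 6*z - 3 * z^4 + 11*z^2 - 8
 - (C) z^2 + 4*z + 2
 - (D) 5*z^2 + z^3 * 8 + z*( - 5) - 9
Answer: D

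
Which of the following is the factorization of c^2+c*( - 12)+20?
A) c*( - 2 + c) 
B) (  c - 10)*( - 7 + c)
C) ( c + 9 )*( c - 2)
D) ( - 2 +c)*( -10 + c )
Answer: D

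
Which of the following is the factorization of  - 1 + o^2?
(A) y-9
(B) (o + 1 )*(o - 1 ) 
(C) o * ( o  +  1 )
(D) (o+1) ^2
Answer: B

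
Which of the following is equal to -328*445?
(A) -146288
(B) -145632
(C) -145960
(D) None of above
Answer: C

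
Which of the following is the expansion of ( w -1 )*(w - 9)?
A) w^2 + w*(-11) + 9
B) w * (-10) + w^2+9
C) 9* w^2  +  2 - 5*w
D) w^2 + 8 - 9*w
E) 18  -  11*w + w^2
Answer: B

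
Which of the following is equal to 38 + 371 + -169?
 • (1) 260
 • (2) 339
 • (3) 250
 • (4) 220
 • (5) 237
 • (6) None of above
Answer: 6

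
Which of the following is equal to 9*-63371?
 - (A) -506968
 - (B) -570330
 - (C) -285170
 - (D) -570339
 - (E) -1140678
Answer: D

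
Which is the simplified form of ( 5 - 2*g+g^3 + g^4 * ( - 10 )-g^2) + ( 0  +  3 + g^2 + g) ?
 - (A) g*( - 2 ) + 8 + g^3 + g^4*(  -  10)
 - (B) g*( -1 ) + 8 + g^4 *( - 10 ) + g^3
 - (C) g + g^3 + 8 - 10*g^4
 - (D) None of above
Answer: B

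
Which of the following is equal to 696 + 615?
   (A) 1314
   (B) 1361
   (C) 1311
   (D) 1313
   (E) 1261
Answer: C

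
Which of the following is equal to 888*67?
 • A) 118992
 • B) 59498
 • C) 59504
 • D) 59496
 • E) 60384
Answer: D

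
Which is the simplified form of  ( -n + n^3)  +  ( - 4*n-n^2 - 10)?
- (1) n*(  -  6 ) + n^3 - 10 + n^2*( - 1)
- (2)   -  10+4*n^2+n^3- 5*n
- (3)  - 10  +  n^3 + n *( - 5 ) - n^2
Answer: 3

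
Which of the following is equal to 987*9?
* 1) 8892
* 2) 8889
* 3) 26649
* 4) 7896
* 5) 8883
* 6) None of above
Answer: 5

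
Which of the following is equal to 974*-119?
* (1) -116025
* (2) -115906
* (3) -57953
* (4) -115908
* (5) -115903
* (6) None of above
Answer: 2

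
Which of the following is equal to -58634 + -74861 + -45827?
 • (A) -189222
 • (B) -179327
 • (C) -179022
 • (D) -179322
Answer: D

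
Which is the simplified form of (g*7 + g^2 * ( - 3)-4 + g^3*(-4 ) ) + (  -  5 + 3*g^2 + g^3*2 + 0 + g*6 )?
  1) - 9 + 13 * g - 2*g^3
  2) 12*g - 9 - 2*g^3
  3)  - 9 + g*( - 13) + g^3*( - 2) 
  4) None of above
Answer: 1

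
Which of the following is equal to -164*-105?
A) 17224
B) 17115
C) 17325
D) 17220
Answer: D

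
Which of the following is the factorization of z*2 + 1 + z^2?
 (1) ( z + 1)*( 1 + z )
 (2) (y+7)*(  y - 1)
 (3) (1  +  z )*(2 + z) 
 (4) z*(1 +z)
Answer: 1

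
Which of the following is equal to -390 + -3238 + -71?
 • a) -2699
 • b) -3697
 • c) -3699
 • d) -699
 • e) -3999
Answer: c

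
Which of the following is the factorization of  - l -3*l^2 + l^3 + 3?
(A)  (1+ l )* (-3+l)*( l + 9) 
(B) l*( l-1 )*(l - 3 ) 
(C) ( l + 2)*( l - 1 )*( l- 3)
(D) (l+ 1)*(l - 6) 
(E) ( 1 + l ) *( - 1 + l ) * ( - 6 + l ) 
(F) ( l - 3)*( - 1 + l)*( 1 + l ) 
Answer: F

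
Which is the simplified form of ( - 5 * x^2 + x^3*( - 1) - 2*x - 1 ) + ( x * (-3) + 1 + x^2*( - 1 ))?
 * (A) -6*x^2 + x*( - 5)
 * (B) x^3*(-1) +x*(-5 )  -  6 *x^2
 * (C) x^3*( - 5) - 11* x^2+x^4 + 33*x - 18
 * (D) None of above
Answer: B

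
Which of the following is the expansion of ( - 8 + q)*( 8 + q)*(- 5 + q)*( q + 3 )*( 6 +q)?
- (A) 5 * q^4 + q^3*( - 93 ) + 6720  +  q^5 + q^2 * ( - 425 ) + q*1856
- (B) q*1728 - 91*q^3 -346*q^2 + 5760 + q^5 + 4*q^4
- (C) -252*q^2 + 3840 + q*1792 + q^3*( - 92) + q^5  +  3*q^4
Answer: B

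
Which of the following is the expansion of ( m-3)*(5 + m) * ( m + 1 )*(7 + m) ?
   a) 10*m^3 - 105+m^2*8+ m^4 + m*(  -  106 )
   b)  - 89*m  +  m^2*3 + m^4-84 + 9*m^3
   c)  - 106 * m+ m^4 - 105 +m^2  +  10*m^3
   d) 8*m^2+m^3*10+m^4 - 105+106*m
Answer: a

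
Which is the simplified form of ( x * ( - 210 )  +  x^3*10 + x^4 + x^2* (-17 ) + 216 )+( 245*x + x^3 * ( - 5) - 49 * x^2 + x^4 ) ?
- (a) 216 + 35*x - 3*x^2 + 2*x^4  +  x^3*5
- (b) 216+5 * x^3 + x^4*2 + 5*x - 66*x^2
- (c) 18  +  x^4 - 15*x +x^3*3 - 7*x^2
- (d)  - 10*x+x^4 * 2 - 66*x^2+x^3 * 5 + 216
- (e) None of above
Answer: e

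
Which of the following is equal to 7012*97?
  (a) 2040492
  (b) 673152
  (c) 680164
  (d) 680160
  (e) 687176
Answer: c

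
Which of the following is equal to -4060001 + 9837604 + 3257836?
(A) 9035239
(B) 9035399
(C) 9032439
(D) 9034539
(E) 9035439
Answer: E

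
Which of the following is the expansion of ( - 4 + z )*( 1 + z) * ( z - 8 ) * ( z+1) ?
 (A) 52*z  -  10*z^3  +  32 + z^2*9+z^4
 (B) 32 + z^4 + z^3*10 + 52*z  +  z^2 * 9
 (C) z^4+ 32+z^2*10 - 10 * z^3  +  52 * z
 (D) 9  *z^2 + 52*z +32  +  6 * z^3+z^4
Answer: A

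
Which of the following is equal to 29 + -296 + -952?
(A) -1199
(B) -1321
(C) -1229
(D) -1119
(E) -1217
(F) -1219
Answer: F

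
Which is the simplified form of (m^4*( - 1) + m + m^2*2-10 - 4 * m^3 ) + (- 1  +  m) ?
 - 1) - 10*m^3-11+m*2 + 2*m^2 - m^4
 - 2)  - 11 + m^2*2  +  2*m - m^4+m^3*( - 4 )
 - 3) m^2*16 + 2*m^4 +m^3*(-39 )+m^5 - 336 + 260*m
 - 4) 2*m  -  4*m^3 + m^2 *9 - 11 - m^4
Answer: 2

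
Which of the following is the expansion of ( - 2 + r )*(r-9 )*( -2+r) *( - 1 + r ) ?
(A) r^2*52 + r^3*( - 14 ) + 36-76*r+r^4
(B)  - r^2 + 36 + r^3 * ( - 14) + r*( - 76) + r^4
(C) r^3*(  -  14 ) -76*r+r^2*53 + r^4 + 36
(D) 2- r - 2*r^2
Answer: C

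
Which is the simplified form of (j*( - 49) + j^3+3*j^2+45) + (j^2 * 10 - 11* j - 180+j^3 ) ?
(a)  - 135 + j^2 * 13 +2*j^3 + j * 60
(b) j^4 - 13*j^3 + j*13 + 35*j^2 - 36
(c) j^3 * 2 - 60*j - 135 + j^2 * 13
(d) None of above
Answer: c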